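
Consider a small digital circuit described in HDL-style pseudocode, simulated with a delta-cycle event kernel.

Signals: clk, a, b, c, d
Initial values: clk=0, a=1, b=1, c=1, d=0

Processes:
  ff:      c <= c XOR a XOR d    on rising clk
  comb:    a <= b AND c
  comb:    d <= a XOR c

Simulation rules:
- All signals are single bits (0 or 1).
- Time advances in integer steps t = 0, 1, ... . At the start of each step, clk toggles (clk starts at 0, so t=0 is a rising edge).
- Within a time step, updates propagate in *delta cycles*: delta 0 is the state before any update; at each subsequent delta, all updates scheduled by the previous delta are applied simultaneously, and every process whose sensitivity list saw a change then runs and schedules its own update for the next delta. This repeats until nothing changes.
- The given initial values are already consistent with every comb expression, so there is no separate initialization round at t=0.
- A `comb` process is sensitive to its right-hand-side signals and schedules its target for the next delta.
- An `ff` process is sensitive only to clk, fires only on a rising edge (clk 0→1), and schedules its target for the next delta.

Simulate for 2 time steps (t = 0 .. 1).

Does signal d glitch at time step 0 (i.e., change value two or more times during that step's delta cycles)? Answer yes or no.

yes

[bits: a,clk,c,d,b]
t=0: Δ0=10101 Δ1=11101 Δ2=11001 Δ3=01011 Δ4=01001 | 4Δ
t=1: Δ0=01001 Δ1=00001 | 1Δ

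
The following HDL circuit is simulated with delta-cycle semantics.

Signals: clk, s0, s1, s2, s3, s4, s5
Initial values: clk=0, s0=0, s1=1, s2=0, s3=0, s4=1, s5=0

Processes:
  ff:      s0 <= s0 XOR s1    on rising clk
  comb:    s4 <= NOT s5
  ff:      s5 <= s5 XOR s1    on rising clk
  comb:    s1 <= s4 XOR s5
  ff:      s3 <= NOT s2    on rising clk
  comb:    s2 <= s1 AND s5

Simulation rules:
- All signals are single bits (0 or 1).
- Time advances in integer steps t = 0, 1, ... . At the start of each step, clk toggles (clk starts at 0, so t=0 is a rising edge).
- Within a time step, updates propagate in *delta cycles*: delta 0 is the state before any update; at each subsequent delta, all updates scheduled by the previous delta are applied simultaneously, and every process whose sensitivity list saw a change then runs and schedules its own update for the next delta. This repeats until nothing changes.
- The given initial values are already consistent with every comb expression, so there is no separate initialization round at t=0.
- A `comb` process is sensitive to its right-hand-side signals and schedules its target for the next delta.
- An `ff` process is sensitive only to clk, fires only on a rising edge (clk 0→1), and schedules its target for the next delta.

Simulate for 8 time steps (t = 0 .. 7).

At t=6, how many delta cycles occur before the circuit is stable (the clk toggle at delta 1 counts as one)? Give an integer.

t0.Δ0 clk=0 s0=0 s3=0 s5=0 s4=1 s2=0 s1=1
t0.Δ1 clk=1 s0=0 s3=0 s5=0 s4=1 s2=0 s1=1
t0.Δ2 clk=1 s0=1 s3=1 s5=1 s4=1 s2=0 s1=1
t0.Δ3 clk=1 s0=1 s3=1 s5=1 s4=0 s2=1 s1=0
t0.Δ4 clk=1 s0=1 s3=1 s5=1 s4=0 s2=0 s1=1
t0.Δ5 clk=1 s0=1 s3=1 s5=1 s4=0 s2=1 s1=1
t1.Δ0 clk=1 s0=1 s3=1 s5=1 s4=0 s2=1 s1=1
t1.Δ1 clk=0 s0=1 s3=1 s5=1 s4=0 s2=1 s1=1
t2.Δ0 clk=0 s0=1 s3=1 s5=1 s4=0 s2=1 s1=1
t2.Δ1 clk=1 s0=1 s3=1 s5=1 s4=0 s2=1 s1=1
t2.Δ2 clk=1 s0=0 s3=0 s5=0 s4=0 s2=1 s1=1
t2.Δ3 clk=1 s0=0 s3=0 s5=0 s4=1 s2=0 s1=0
t2.Δ4 clk=1 s0=0 s3=0 s5=0 s4=1 s2=0 s1=1
t3.Δ0 clk=1 s0=0 s3=0 s5=0 s4=1 s2=0 s1=1
t3.Δ1 clk=0 s0=0 s3=0 s5=0 s4=1 s2=0 s1=1
t4.Δ0 clk=0 s0=0 s3=0 s5=0 s4=1 s2=0 s1=1
t4.Δ1 clk=1 s0=0 s3=0 s5=0 s4=1 s2=0 s1=1
t4.Δ2 clk=1 s0=1 s3=1 s5=1 s4=1 s2=0 s1=1
t4.Δ3 clk=1 s0=1 s3=1 s5=1 s4=0 s2=1 s1=0
t4.Δ4 clk=1 s0=1 s3=1 s5=1 s4=0 s2=0 s1=1
t4.Δ5 clk=1 s0=1 s3=1 s5=1 s4=0 s2=1 s1=1
t5.Δ0 clk=1 s0=1 s3=1 s5=1 s4=0 s2=1 s1=1
t5.Δ1 clk=0 s0=1 s3=1 s5=1 s4=0 s2=1 s1=1
t6.Δ0 clk=0 s0=1 s3=1 s5=1 s4=0 s2=1 s1=1
t6.Δ1 clk=1 s0=1 s3=1 s5=1 s4=0 s2=1 s1=1
t6.Δ2 clk=1 s0=0 s3=0 s5=0 s4=0 s2=1 s1=1
t6.Δ3 clk=1 s0=0 s3=0 s5=0 s4=1 s2=0 s1=0
t6.Δ4 clk=1 s0=0 s3=0 s5=0 s4=1 s2=0 s1=1
t7.Δ0 clk=1 s0=0 s3=0 s5=0 s4=1 s2=0 s1=1
t7.Δ1 clk=0 s0=0 s3=0 s5=0 s4=1 s2=0 s1=1

4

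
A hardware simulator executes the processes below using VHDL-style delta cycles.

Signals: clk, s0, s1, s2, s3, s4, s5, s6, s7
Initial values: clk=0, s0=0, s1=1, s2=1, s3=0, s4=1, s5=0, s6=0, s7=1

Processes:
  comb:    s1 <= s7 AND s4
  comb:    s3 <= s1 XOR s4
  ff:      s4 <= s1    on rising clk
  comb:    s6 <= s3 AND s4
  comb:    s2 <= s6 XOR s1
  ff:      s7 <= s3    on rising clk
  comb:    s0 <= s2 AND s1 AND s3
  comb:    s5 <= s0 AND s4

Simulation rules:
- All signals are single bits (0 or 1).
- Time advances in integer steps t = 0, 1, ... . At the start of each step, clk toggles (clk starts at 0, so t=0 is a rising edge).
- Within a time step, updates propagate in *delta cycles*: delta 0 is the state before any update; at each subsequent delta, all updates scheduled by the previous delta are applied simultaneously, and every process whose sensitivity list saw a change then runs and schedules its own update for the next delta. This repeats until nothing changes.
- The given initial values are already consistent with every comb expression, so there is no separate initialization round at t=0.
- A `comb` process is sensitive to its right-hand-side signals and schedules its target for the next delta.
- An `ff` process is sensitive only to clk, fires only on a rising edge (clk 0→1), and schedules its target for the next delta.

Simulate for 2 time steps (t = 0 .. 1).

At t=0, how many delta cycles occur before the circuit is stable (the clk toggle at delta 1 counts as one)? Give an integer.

[bits: s5,clk,s1,s2,s4,s6,s3,s0,s7]
t=0: Δ0=001110001 Δ1=011110001 Δ2=011110000 Δ3=010110000 Δ4=010010100 Δ5=010011100 Δ6=010111100 | 6Δ
t=1: Δ0=010111100 Δ1=000111100 | 1Δ

6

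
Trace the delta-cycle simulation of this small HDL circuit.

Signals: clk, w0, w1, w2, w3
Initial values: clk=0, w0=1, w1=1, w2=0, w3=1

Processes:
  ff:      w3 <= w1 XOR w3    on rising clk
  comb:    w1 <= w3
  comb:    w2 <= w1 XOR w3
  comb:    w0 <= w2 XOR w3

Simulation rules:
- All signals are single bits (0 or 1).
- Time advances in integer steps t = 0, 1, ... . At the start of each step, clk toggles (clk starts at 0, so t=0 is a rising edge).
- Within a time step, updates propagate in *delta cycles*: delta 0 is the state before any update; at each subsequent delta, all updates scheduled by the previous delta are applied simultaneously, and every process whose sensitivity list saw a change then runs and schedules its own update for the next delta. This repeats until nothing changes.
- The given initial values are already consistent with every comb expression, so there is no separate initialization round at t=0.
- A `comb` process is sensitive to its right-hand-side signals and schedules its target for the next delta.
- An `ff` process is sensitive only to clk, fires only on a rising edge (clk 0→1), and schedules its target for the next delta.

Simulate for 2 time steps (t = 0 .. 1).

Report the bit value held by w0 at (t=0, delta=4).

1

t0.Δ0 w0=1 clk=0 w2=0 w1=1 w3=1
t0.Δ1 w0=1 clk=1 w2=0 w1=1 w3=1
t0.Δ2 w0=1 clk=1 w2=0 w1=1 w3=0
t0.Δ3 w0=0 clk=1 w2=1 w1=0 w3=0
t0.Δ4 w0=1 clk=1 w2=0 w1=0 w3=0
t0.Δ5 w0=0 clk=1 w2=0 w1=0 w3=0
t1.Δ0 w0=0 clk=1 w2=0 w1=0 w3=0
t1.Δ1 w0=0 clk=0 w2=0 w1=0 w3=0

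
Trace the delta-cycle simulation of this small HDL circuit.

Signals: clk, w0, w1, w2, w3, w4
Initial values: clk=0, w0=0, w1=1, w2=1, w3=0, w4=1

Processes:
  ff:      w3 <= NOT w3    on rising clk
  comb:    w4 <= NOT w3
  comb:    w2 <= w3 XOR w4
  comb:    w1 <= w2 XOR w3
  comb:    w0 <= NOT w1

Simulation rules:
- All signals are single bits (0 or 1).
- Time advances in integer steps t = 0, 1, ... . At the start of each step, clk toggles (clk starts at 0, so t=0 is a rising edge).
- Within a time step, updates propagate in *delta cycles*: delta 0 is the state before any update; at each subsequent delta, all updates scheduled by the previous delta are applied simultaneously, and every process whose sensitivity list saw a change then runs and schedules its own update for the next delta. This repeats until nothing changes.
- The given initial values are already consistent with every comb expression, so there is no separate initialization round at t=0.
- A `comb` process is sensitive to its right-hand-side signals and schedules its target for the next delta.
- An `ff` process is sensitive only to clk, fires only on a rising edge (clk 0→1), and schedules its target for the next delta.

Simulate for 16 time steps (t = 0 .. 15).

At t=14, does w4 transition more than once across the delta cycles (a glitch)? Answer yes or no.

no

t0.Δ0 w1=1 w2=1 w4=1 clk=0 w3=0 w0=0
t0.Δ1 w1=1 w2=1 w4=1 clk=1 w3=0 w0=0
t0.Δ2 w1=1 w2=1 w4=1 clk=1 w3=1 w0=0
t0.Δ3 w1=0 w2=0 w4=0 clk=1 w3=1 w0=0
t0.Δ4 w1=1 w2=1 w4=0 clk=1 w3=1 w0=1
t0.Δ5 w1=0 w2=1 w4=0 clk=1 w3=1 w0=0
t0.Δ6 w1=0 w2=1 w4=0 clk=1 w3=1 w0=1
t1.Δ0 w1=0 w2=1 w4=0 clk=1 w3=1 w0=1
t1.Δ1 w1=0 w2=1 w4=0 clk=0 w3=1 w0=1
t2.Δ0 w1=0 w2=1 w4=0 clk=0 w3=1 w0=1
t2.Δ1 w1=0 w2=1 w4=0 clk=1 w3=1 w0=1
t2.Δ2 w1=0 w2=1 w4=0 clk=1 w3=0 w0=1
t2.Δ3 w1=1 w2=0 w4=1 clk=1 w3=0 w0=1
t2.Δ4 w1=0 w2=1 w4=1 clk=1 w3=0 w0=0
t2.Δ5 w1=1 w2=1 w4=1 clk=1 w3=0 w0=1
t2.Δ6 w1=1 w2=1 w4=1 clk=1 w3=0 w0=0
t3.Δ0 w1=1 w2=1 w4=1 clk=1 w3=0 w0=0
t3.Δ1 w1=1 w2=1 w4=1 clk=0 w3=0 w0=0
t4.Δ0 w1=1 w2=1 w4=1 clk=0 w3=0 w0=0
t4.Δ1 w1=1 w2=1 w4=1 clk=1 w3=0 w0=0
t4.Δ2 w1=1 w2=1 w4=1 clk=1 w3=1 w0=0
t4.Δ3 w1=0 w2=0 w4=0 clk=1 w3=1 w0=0
t4.Δ4 w1=1 w2=1 w4=0 clk=1 w3=1 w0=1
t4.Δ5 w1=0 w2=1 w4=0 clk=1 w3=1 w0=0
t4.Δ6 w1=0 w2=1 w4=0 clk=1 w3=1 w0=1
t5.Δ0 w1=0 w2=1 w4=0 clk=1 w3=1 w0=1
t5.Δ1 w1=0 w2=1 w4=0 clk=0 w3=1 w0=1
t6.Δ0 w1=0 w2=1 w4=0 clk=0 w3=1 w0=1
t6.Δ1 w1=0 w2=1 w4=0 clk=1 w3=1 w0=1
t6.Δ2 w1=0 w2=1 w4=0 clk=1 w3=0 w0=1
t6.Δ3 w1=1 w2=0 w4=1 clk=1 w3=0 w0=1
t6.Δ4 w1=0 w2=1 w4=1 clk=1 w3=0 w0=0
t6.Δ5 w1=1 w2=1 w4=1 clk=1 w3=0 w0=1
t6.Δ6 w1=1 w2=1 w4=1 clk=1 w3=0 w0=0
t7.Δ0 w1=1 w2=1 w4=1 clk=1 w3=0 w0=0
t7.Δ1 w1=1 w2=1 w4=1 clk=0 w3=0 w0=0
t8.Δ0 w1=1 w2=1 w4=1 clk=0 w3=0 w0=0
t8.Δ1 w1=1 w2=1 w4=1 clk=1 w3=0 w0=0
t8.Δ2 w1=1 w2=1 w4=1 clk=1 w3=1 w0=0
t8.Δ3 w1=0 w2=0 w4=0 clk=1 w3=1 w0=0
t8.Δ4 w1=1 w2=1 w4=0 clk=1 w3=1 w0=1
t8.Δ5 w1=0 w2=1 w4=0 clk=1 w3=1 w0=0
t8.Δ6 w1=0 w2=1 w4=0 clk=1 w3=1 w0=1
t9.Δ0 w1=0 w2=1 w4=0 clk=1 w3=1 w0=1
t9.Δ1 w1=0 w2=1 w4=0 clk=0 w3=1 w0=1
t10.Δ0 w1=0 w2=1 w4=0 clk=0 w3=1 w0=1
t10.Δ1 w1=0 w2=1 w4=0 clk=1 w3=1 w0=1
t10.Δ2 w1=0 w2=1 w4=0 clk=1 w3=0 w0=1
t10.Δ3 w1=1 w2=0 w4=1 clk=1 w3=0 w0=1
t10.Δ4 w1=0 w2=1 w4=1 clk=1 w3=0 w0=0
t10.Δ5 w1=1 w2=1 w4=1 clk=1 w3=0 w0=1
t10.Δ6 w1=1 w2=1 w4=1 clk=1 w3=0 w0=0
t11.Δ0 w1=1 w2=1 w4=1 clk=1 w3=0 w0=0
t11.Δ1 w1=1 w2=1 w4=1 clk=0 w3=0 w0=0
t12.Δ0 w1=1 w2=1 w4=1 clk=0 w3=0 w0=0
t12.Δ1 w1=1 w2=1 w4=1 clk=1 w3=0 w0=0
t12.Δ2 w1=1 w2=1 w4=1 clk=1 w3=1 w0=0
t12.Δ3 w1=0 w2=0 w4=0 clk=1 w3=1 w0=0
t12.Δ4 w1=1 w2=1 w4=0 clk=1 w3=1 w0=1
t12.Δ5 w1=0 w2=1 w4=0 clk=1 w3=1 w0=0
t12.Δ6 w1=0 w2=1 w4=0 clk=1 w3=1 w0=1
t13.Δ0 w1=0 w2=1 w4=0 clk=1 w3=1 w0=1
t13.Δ1 w1=0 w2=1 w4=0 clk=0 w3=1 w0=1
t14.Δ0 w1=0 w2=1 w4=0 clk=0 w3=1 w0=1
t14.Δ1 w1=0 w2=1 w4=0 clk=1 w3=1 w0=1
t14.Δ2 w1=0 w2=1 w4=0 clk=1 w3=0 w0=1
t14.Δ3 w1=1 w2=0 w4=1 clk=1 w3=0 w0=1
t14.Δ4 w1=0 w2=1 w4=1 clk=1 w3=0 w0=0
t14.Δ5 w1=1 w2=1 w4=1 clk=1 w3=0 w0=1
t14.Δ6 w1=1 w2=1 w4=1 clk=1 w3=0 w0=0
t15.Δ0 w1=1 w2=1 w4=1 clk=1 w3=0 w0=0
t15.Δ1 w1=1 w2=1 w4=1 clk=0 w3=0 w0=0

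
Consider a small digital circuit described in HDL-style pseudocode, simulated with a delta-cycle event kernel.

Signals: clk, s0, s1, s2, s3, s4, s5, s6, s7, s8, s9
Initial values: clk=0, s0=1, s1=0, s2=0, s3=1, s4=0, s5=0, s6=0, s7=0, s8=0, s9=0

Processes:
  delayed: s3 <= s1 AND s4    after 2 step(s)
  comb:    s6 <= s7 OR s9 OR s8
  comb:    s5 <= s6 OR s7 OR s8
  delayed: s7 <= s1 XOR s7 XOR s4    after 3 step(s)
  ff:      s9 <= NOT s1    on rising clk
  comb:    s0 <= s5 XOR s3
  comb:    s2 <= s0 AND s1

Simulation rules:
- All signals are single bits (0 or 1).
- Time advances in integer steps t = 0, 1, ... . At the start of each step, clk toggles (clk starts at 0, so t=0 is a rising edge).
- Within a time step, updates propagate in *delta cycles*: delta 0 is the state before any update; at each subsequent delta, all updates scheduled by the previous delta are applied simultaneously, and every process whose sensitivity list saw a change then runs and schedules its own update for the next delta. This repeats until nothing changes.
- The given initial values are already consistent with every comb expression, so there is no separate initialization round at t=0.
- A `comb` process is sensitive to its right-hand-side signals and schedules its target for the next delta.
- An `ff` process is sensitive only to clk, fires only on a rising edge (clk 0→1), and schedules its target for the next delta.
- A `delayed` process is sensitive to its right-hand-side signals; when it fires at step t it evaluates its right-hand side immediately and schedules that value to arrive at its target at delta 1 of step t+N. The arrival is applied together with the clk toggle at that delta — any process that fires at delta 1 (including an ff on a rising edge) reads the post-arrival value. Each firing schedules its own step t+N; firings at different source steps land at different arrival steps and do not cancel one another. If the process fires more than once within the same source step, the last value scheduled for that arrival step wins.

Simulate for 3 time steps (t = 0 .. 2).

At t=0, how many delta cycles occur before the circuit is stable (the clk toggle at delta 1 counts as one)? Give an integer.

5

t=0 Δ0: clk=0 s4=0 s7=0 s6=0 s0=1 s3=1 s9=0 s1=0 s2=0 s8=0 s5=0
  Δ1: clk:0→1
  Δ2: s9:0→1
  Δ3: s6:0→1
  Δ4: s5:0→1
  Δ5: s0:1→0
  (5Δ to stable)
t=1 Δ0: clk=1 s4=0 s7=0 s6=1 s0=0 s3=1 s9=1 s1=0 s2=0 s8=0 s5=1
  Δ1: clk:1→0
  (1Δ to stable)
t=2 Δ0: clk=0 s4=0 s7=0 s6=1 s0=0 s3=1 s9=1 s1=0 s2=0 s8=0 s5=1
  Δ1: clk:0→1
  (1Δ to stable)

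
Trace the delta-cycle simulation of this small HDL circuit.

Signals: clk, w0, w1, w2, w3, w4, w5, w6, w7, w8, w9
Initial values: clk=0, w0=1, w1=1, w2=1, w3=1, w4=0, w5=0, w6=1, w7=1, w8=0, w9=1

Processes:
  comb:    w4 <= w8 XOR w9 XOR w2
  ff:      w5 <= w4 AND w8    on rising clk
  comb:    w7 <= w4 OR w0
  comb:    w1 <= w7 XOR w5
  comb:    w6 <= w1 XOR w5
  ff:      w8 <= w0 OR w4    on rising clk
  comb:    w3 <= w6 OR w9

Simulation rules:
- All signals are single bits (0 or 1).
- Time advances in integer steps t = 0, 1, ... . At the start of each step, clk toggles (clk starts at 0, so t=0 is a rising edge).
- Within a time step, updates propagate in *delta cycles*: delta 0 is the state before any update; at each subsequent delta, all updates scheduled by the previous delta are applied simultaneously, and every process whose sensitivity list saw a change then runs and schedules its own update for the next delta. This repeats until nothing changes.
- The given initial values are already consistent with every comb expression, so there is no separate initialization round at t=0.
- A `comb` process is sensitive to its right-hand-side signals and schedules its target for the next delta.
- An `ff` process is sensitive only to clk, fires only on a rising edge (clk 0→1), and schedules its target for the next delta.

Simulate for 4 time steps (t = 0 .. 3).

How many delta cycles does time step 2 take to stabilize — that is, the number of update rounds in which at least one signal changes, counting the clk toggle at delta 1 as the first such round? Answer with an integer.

4

[bits: w7,w6,w8,w3,w0,clk,w5,w2,w1,w4,w9]
t=0: Δ0=11011001101 Δ1=11011101101 Δ2=11111101101 Δ3=11111101111 | 3Δ
t=1: Δ0=11111101111 Δ1=11111001111 | 1Δ
t=2: Δ0=11111001111 Δ1=11111101111 Δ2=11111111111 Δ3=10111111011 Δ4=11111111011 | 4Δ
t=3: Δ0=11111111011 Δ1=11111011011 | 1Δ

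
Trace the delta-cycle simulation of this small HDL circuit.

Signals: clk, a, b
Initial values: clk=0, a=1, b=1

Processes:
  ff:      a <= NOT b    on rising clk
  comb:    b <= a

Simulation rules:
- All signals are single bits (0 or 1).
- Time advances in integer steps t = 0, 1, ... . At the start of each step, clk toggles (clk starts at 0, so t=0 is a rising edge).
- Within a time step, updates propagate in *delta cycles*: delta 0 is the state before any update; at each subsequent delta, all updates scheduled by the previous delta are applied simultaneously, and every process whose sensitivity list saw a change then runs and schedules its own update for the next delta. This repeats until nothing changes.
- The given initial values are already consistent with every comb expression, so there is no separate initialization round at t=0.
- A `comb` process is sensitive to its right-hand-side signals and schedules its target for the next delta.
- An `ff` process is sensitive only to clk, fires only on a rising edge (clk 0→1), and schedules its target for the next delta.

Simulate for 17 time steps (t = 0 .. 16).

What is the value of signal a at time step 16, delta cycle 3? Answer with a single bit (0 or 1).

0

t=0 Δ0: b=1 clk=0 a=1
  Δ1: clk:0→1
  Δ2: a:1→0
  Δ3: b:1→0
  (3Δ to stable)
t=1 Δ0: b=0 clk=1 a=0
  Δ1: clk:1→0
  (1Δ to stable)
t=2 Δ0: b=0 clk=0 a=0
  Δ1: clk:0→1
  Δ2: a:0→1
  Δ3: b:0→1
  (3Δ to stable)
t=3 Δ0: b=1 clk=1 a=1
  Δ1: clk:1→0
  (1Δ to stable)
t=4 Δ0: b=1 clk=0 a=1
  Δ1: clk:0→1
  Δ2: a:1→0
  Δ3: b:1→0
  (3Δ to stable)
t=5 Δ0: b=0 clk=1 a=0
  Δ1: clk:1→0
  (1Δ to stable)
t=6 Δ0: b=0 clk=0 a=0
  Δ1: clk:0→1
  Δ2: a:0→1
  Δ3: b:0→1
  (3Δ to stable)
t=7 Δ0: b=1 clk=1 a=1
  Δ1: clk:1→0
  (1Δ to stable)
t=8 Δ0: b=1 clk=0 a=1
  Δ1: clk:0→1
  Δ2: a:1→0
  Δ3: b:1→0
  (3Δ to stable)
t=9 Δ0: b=0 clk=1 a=0
  Δ1: clk:1→0
  (1Δ to stable)
t=10 Δ0: b=0 clk=0 a=0
  Δ1: clk:0→1
  Δ2: a:0→1
  Δ3: b:0→1
  (3Δ to stable)
t=11 Δ0: b=1 clk=1 a=1
  Δ1: clk:1→0
  (1Δ to stable)
t=12 Δ0: b=1 clk=0 a=1
  Δ1: clk:0→1
  Δ2: a:1→0
  Δ3: b:1→0
  (3Δ to stable)
t=13 Δ0: b=0 clk=1 a=0
  Δ1: clk:1→0
  (1Δ to stable)
t=14 Δ0: b=0 clk=0 a=0
  Δ1: clk:0→1
  Δ2: a:0→1
  Δ3: b:0→1
  (3Δ to stable)
t=15 Δ0: b=1 clk=1 a=1
  Δ1: clk:1→0
  (1Δ to stable)
t=16 Δ0: b=1 clk=0 a=1
  Δ1: clk:0→1
  Δ2: a:1→0
  Δ3: b:1→0
  (3Δ to stable)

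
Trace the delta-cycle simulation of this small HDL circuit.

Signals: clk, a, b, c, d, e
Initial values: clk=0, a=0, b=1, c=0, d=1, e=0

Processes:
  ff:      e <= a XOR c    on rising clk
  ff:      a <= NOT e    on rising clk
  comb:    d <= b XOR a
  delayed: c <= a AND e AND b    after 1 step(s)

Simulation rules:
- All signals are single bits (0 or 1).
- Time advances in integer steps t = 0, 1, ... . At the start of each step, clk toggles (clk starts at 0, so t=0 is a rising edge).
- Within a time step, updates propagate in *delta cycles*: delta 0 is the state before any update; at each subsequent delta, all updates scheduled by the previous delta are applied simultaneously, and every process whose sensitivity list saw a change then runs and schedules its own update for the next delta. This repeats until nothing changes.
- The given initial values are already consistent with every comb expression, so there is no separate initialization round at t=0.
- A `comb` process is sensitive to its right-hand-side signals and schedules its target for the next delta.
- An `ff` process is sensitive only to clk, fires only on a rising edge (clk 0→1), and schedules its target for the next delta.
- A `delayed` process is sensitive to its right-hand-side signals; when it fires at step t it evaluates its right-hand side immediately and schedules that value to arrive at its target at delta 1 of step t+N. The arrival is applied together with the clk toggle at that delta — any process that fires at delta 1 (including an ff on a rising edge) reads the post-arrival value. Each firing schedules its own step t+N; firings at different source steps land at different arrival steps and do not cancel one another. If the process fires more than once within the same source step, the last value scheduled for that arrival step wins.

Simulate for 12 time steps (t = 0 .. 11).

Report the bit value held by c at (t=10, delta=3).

t=0 Δ0: clk=0 a=0 e=0 d=1 c=0 b=1
  Δ1: clk:0→1
  Δ2: a:0→1
  Δ3: d:1→0
  (3Δ to stable)
t=1 Δ0: clk=1 a=1 e=0 d=0 c=0 b=1
  Δ1: clk:1→0
  (1Δ to stable)
t=2 Δ0: clk=0 a=1 e=0 d=0 c=0 b=1
  Δ1: clk:0→1
  Δ2: e:0→1
  (2Δ to stable)
t=3 Δ0: clk=1 a=1 e=1 d=0 c=0 b=1
  Δ1: clk:1→0, c:0→1
  (1Δ to stable)
t=4 Δ0: clk=0 a=1 e=1 d=0 c=1 b=1
  Δ1: clk:0→1
  Δ2: a:1→0, e:1→0
  Δ3: d:0→1
  (3Δ to stable)
t=5 Δ0: clk=1 a=0 e=0 d=1 c=1 b=1
  Δ1: clk:1→0, c:1→0
  (1Δ to stable)
t=6 Δ0: clk=0 a=0 e=0 d=1 c=0 b=1
  Δ1: clk:0→1
  Δ2: a:0→1
  Δ3: d:1→0
  (3Δ to stable)
t=7 Δ0: clk=1 a=1 e=0 d=0 c=0 b=1
  Δ1: clk:1→0
  (1Δ to stable)
t=8 Δ0: clk=0 a=1 e=0 d=0 c=0 b=1
  Δ1: clk:0→1
  Δ2: e:0→1
  (2Δ to stable)
t=9 Δ0: clk=1 a=1 e=1 d=0 c=0 b=1
  Δ1: clk:1→0, c:0→1
  (1Δ to stable)
t=10 Δ0: clk=0 a=1 e=1 d=0 c=1 b=1
  Δ1: clk:0→1
  Δ2: a:1→0, e:1→0
  Δ3: d:0→1
  (3Δ to stable)
t=11 Δ0: clk=1 a=0 e=0 d=1 c=1 b=1
  Δ1: clk:1→0, c:1→0
  (1Δ to stable)

1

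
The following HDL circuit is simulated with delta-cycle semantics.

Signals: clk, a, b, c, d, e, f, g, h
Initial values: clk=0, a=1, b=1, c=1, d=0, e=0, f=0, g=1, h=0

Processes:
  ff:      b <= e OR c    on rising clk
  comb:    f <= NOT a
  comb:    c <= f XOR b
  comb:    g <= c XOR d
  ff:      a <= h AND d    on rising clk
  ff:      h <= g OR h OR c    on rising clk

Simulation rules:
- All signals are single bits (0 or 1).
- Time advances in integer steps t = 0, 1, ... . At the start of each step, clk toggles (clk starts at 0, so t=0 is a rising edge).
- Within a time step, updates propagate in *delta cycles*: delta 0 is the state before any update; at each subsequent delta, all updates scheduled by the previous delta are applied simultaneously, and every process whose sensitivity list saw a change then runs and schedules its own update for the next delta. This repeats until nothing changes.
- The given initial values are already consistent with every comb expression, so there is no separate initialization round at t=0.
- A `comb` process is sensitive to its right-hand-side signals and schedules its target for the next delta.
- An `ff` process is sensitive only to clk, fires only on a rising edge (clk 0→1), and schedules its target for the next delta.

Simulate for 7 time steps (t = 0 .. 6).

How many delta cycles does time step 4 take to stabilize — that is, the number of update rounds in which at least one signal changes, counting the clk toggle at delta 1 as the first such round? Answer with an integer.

4

t=0 Δ0: a=1 e=0 b=1 clk=0 g=1 h=0 f=0 d=0 c=1
  Δ1: clk:0→1
  Δ2: a:1→0, h:0→1
  Δ3: f:0→1
  Δ4: c:1→0
  Δ5: g:1→0
  (5Δ to stable)
t=1 Δ0: a=0 e=0 b=1 clk=1 g=0 h=1 f=1 d=0 c=0
  Δ1: clk:1→0
  (1Δ to stable)
t=2 Δ0: a=0 e=0 b=1 clk=0 g=0 h=1 f=1 d=0 c=0
  Δ1: clk:0→1
  Δ2: b:1→0
  Δ3: c:0→1
  Δ4: g:0→1
  (4Δ to stable)
t=3 Δ0: a=0 e=0 b=0 clk=1 g=1 h=1 f=1 d=0 c=1
  Δ1: clk:1→0
  (1Δ to stable)
t=4 Δ0: a=0 e=0 b=0 clk=0 g=1 h=1 f=1 d=0 c=1
  Δ1: clk:0→1
  Δ2: b:0→1
  Δ3: c:1→0
  Δ4: g:1→0
  (4Δ to stable)
t=5 Δ0: a=0 e=0 b=1 clk=1 g=0 h=1 f=1 d=0 c=0
  Δ1: clk:1→0
  (1Δ to stable)
t=6 Δ0: a=0 e=0 b=1 clk=0 g=0 h=1 f=1 d=0 c=0
  Δ1: clk:0→1
  Δ2: b:1→0
  Δ3: c:0→1
  Δ4: g:0→1
  (4Δ to stable)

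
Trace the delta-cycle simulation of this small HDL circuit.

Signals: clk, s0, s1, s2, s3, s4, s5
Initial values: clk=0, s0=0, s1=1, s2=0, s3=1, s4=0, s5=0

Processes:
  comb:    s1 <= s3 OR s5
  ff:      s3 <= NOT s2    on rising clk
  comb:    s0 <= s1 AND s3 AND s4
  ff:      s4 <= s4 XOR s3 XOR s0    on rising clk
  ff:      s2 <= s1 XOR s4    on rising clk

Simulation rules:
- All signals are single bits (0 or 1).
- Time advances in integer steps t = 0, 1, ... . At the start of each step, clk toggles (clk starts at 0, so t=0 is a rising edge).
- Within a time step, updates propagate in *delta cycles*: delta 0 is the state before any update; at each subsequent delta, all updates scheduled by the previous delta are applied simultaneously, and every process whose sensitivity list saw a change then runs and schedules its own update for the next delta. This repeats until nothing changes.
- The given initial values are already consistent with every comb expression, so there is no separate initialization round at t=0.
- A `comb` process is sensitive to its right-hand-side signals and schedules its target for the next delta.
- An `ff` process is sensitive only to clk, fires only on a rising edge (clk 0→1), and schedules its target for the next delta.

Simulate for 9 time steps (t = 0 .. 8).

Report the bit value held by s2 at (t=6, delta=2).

[bits: s5,s2,s1,s3,s0,s4,clk]
t=0: Δ0=0011000 Δ1=0011001 Δ2=0111011 Δ3=0111111 | 3Δ
t=1: Δ0=0111111 Δ1=0111110 | 1Δ
t=2: Δ0=0111110 Δ1=0111111 Δ2=0010111 Δ3=0000011 | 3Δ
t=3: Δ0=0000011 Δ1=0000010 | 1Δ
t=4: Δ0=0000010 Δ1=0000011 Δ2=0101011 Δ3=0111011 Δ4=0111111 | 4Δ
t=5: Δ0=0111111 Δ1=0111110 | 1Δ
t=6: Δ0=0111110 Δ1=0111111 Δ2=0010111 Δ3=0000011 | 3Δ
t=7: Δ0=0000011 Δ1=0000010 | 1Δ
t=8: Δ0=0000010 Δ1=0000011 Δ2=0101011 Δ3=0111011 Δ4=0111111 | 4Δ

0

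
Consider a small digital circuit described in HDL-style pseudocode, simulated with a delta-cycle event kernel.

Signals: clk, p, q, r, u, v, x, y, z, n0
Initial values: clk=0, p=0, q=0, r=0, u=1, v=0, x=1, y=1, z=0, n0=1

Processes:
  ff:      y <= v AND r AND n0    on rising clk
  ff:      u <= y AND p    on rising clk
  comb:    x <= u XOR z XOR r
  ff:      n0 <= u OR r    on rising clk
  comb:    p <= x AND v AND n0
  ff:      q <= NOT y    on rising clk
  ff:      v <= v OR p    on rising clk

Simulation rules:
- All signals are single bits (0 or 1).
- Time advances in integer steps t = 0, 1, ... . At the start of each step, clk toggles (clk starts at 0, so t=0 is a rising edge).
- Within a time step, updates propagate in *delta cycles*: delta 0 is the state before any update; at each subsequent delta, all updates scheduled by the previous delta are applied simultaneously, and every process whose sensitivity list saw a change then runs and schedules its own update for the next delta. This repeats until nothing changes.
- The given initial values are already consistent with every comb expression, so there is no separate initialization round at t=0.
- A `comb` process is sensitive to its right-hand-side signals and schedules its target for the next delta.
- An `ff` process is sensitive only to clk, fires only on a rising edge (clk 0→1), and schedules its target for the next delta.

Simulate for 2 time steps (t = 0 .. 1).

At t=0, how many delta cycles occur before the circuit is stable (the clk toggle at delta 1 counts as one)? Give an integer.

t=0 Δ0: q=0 n0=1 x=1 y=1 clk=0 p=0 u=1 v=0 r=0 z=0
  Δ1: clk:0→1
  Δ2: y:1→0, u:1→0
  Δ3: x:1→0
  (3Δ to stable)
t=1 Δ0: q=0 n0=1 x=0 y=0 clk=1 p=0 u=0 v=0 r=0 z=0
  Δ1: clk:1→0
  (1Δ to stable)

3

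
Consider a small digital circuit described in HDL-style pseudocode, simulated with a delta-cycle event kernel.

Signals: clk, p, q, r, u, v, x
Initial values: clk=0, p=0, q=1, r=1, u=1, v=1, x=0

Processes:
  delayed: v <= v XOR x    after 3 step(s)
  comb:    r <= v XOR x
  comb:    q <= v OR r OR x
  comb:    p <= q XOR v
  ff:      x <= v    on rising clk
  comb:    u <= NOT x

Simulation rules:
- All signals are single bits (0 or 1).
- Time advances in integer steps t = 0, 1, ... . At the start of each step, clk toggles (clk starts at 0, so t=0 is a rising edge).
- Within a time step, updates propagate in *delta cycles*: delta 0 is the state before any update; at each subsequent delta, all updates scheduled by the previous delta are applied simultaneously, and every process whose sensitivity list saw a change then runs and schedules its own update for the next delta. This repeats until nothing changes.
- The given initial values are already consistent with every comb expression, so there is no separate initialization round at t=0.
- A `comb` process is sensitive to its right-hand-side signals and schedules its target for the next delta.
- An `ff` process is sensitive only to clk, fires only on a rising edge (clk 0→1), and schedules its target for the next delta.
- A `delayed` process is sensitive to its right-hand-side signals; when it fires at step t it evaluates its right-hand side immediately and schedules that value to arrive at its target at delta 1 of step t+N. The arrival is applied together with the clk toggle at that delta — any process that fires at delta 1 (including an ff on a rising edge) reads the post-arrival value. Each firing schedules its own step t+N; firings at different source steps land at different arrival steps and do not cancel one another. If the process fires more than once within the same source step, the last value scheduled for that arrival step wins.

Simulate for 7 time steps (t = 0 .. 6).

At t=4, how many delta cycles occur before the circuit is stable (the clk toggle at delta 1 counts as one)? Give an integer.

[bits: clk,v,r,x,p,q,u]
t=0: Δ0=0110011 Δ1=1110011 Δ2=1111011 Δ3=1101010 | 3Δ
t=1: Δ0=1101010 Δ1=0101010 | 1Δ
t=2: Δ0=0101010 Δ1=1101010 | 1Δ
t=3: Δ0=1101010 Δ1=0001010 Δ2=0011110 | 2Δ
t=4: Δ0=0011110 Δ1=1011110 Δ2=1010110 Δ3=1000111 Δ4=1000101 Δ5=1000001 | 5Δ
t=5: Δ0=1000001 Δ1=0000001 | 1Δ
t=6: Δ0=0000001 Δ1=1100001 Δ2=1111111 Δ3=1101010 | 3Δ

5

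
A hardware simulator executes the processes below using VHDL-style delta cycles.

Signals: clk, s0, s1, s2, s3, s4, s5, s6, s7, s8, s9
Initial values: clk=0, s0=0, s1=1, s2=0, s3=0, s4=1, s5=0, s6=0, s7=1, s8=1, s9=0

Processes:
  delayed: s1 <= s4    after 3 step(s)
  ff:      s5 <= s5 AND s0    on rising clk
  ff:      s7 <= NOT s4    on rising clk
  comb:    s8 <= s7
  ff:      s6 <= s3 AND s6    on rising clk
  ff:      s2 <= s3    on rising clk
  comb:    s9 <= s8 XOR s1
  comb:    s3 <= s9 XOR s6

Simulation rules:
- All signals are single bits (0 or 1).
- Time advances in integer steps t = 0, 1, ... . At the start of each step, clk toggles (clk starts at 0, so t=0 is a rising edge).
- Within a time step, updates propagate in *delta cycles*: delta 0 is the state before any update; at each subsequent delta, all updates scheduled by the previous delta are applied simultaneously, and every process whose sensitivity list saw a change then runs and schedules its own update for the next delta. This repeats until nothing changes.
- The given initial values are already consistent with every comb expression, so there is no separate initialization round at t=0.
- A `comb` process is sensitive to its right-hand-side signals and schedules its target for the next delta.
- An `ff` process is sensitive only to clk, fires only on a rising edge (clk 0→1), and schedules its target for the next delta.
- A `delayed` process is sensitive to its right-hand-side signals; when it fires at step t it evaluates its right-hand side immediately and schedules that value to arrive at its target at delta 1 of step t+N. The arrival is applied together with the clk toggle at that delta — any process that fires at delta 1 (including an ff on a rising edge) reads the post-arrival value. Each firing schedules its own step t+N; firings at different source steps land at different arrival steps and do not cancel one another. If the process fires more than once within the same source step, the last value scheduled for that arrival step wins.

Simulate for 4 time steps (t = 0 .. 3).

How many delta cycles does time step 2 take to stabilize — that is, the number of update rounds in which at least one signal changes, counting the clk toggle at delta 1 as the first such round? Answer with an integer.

2

[bits: s4,s9,s2,s1,s6,clk,s0,s5,s8,s3,s7]
t=0: Δ0=10010000101 Δ1=10010100101 Δ2=10010100100 Δ3=10010100000 Δ4=11010100000 Δ5=11010100010 | 5Δ
t=1: Δ0=11010100010 Δ1=11010000010 | 1Δ
t=2: Δ0=11010000010 Δ1=11010100010 Δ2=11110100010 | 2Δ
t=3: Δ0=11110100010 Δ1=11110000010 | 1Δ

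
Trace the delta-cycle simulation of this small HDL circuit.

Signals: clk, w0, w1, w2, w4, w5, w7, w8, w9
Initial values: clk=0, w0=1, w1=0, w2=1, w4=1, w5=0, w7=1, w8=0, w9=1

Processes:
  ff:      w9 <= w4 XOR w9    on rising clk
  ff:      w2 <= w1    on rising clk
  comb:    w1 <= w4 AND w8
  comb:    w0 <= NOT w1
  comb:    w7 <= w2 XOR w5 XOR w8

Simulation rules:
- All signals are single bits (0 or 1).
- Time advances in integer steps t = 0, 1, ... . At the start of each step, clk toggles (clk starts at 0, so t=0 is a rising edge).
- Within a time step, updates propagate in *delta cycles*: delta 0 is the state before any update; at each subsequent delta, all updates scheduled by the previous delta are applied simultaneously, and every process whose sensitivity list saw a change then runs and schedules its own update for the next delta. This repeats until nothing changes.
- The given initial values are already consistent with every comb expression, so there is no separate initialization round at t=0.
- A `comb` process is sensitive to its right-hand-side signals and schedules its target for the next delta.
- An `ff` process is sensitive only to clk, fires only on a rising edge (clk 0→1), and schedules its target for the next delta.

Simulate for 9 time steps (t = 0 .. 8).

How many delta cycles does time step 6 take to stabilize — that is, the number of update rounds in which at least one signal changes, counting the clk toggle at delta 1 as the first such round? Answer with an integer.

2

[bits: w9,clk,w4,w8,w1,w0,w5,w7,w2]
t=0: Δ0=101001011 Δ1=111001011 Δ2=011001010 Δ3=011001000 | 3Δ
t=1: Δ0=011001000 Δ1=001001000 | 1Δ
t=2: Δ0=001001000 Δ1=011001000 Δ2=111001000 | 2Δ
t=3: Δ0=111001000 Δ1=101001000 | 1Δ
t=4: Δ0=101001000 Δ1=111001000 Δ2=011001000 | 2Δ
t=5: Δ0=011001000 Δ1=001001000 | 1Δ
t=6: Δ0=001001000 Δ1=011001000 Δ2=111001000 | 2Δ
t=7: Δ0=111001000 Δ1=101001000 | 1Δ
t=8: Δ0=101001000 Δ1=111001000 Δ2=011001000 | 2Δ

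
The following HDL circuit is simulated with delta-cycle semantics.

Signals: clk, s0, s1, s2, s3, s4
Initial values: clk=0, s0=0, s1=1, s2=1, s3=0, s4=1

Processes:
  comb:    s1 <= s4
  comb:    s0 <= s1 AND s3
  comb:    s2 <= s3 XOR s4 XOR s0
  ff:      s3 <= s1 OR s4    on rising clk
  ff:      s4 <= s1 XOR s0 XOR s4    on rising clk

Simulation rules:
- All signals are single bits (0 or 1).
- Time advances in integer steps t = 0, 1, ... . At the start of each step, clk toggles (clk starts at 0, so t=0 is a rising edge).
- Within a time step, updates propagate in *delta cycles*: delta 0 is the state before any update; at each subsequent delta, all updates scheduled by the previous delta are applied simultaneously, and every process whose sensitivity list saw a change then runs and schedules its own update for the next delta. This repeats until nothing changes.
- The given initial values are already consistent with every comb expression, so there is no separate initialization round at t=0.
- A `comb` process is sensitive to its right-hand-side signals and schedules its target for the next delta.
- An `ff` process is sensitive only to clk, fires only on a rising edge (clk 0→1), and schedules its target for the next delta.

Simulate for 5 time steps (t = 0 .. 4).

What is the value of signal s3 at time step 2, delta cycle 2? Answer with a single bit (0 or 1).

t=0 Δ0: s0=0 s1=1 s3=0 s4=1 s2=1 clk=0
  Δ1: clk:0→1
  Δ2: s3:0→1, s4:1→0
  Δ3: s0:0→1, s1:1→0
  Δ4: s0:1→0, s2:1→0
  Δ5: s2:0→1
  (5Δ to stable)
t=1 Δ0: s0=0 s1=0 s3=1 s4=0 s2=1 clk=1
  Δ1: clk:1→0
  (1Δ to stable)
t=2 Δ0: s0=0 s1=0 s3=1 s4=0 s2=1 clk=0
  Δ1: clk:0→1
  Δ2: s3:1→0
  Δ3: s2:1→0
  (3Δ to stable)
t=3 Δ0: s0=0 s1=0 s3=0 s4=0 s2=0 clk=1
  Δ1: clk:1→0
  (1Δ to stable)
t=4 Δ0: s0=0 s1=0 s3=0 s4=0 s2=0 clk=0
  Δ1: clk:0→1
  (1Δ to stable)

0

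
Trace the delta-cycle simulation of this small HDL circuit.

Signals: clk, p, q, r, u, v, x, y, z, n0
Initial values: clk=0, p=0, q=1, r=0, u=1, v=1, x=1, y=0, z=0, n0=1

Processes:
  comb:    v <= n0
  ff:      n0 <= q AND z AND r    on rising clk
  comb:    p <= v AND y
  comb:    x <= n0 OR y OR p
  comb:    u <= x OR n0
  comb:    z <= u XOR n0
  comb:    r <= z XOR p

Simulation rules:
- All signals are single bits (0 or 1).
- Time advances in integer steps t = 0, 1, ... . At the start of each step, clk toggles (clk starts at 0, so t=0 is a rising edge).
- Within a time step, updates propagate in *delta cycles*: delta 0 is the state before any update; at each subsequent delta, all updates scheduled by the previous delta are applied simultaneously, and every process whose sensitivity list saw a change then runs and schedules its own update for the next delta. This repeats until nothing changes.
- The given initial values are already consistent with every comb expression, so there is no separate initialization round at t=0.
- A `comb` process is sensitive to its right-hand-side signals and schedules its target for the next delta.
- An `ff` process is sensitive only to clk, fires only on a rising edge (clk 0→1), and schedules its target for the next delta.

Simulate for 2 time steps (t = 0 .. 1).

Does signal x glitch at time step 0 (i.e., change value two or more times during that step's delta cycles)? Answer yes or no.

no

t0.Δ0 p=0 clk=0 x=1 q=1 v=1 n0=1 r=0 u=1 y=0 z=0
t0.Δ1 p=0 clk=1 x=1 q=1 v=1 n0=1 r=0 u=1 y=0 z=0
t0.Δ2 p=0 clk=1 x=1 q=1 v=1 n0=0 r=0 u=1 y=0 z=0
t0.Δ3 p=0 clk=1 x=0 q=1 v=0 n0=0 r=0 u=1 y=0 z=1
t0.Δ4 p=0 clk=1 x=0 q=1 v=0 n0=0 r=1 u=0 y=0 z=1
t0.Δ5 p=0 clk=1 x=0 q=1 v=0 n0=0 r=1 u=0 y=0 z=0
t0.Δ6 p=0 clk=1 x=0 q=1 v=0 n0=0 r=0 u=0 y=0 z=0
t1.Δ0 p=0 clk=1 x=0 q=1 v=0 n0=0 r=0 u=0 y=0 z=0
t1.Δ1 p=0 clk=0 x=0 q=1 v=0 n0=0 r=0 u=0 y=0 z=0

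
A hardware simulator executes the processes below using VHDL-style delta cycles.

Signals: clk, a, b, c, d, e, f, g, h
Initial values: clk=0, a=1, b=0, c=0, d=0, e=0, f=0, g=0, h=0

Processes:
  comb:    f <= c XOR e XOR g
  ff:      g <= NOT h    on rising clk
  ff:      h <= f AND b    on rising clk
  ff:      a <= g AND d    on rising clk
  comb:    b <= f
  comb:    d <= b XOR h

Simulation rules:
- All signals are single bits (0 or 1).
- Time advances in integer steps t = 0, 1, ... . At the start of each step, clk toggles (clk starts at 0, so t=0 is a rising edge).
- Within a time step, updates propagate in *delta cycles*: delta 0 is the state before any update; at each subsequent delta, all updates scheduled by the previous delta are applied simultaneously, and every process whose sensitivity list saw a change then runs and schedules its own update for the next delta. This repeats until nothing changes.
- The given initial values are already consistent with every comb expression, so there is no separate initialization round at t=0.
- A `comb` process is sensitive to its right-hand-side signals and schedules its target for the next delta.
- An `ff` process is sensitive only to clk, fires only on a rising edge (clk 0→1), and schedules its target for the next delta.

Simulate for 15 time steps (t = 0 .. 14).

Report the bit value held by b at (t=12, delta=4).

0

[bits: e,g,clk,b,c,d,f,h,a]
t=0: Δ0=000000001 Δ1=001000001 Δ2=011000000 Δ3=011000100 Δ4=011100100 Δ5=011101100 | 5Δ
t=1: Δ0=011101100 Δ1=010101100 | 1Δ
t=2: Δ0=010101100 Δ1=011101100 Δ2=011101111 Δ3=011100111 | 3Δ
t=3: Δ0=011100111 Δ1=010100111 | 1Δ
t=4: Δ0=010100111 Δ1=011100111 Δ2=001100110 Δ3=001100010 Δ4=001000010 Δ5=001001010 | 5Δ
t=5: Δ0=001001010 Δ1=000001010 | 1Δ
t=6: Δ0=000001010 Δ1=001001010 Δ2=001001000 Δ3=001000000 | 3Δ
t=7: Δ0=001000000 Δ1=000000000 | 1Δ
t=8: Δ0=000000000 Δ1=001000000 Δ2=011000000 Δ3=011000100 Δ4=011100100 Δ5=011101100 | 5Δ
t=9: Δ0=011101100 Δ1=010101100 | 1Δ
t=10: Δ0=010101100 Δ1=011101100 Δ2=011101111 Δ3=011100111 | 3Δ
t=11: Δ0=011100111 Δ1=010100111 | 1Δ
t=12: Δ0=010100111 Δ1=011100111 Δ2=001100110 Δ3=001100010 Δ4=001000010 Δ5=001001010 | 5Δ
t=13: Δ0=001001010 Δ1=000001010 | 1Δ
t=14: Δ0=000001010 Δ1=001001010 Δ2=001001000 Δ3=001000000 | 3Δ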